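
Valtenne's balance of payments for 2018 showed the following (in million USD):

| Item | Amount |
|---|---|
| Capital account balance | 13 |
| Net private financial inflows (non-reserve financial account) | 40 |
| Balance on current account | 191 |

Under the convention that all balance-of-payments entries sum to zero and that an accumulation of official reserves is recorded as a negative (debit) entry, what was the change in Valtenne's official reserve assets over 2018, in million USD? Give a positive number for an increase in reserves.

Official reserve transactions balance = -(191 + 13 + 40) = -244
An accumulation of reserves is recorded as a debit (negative entry), so the change in the stock of reserves is the negative of that balance.
Change in official reserves = -(-244) = 244

244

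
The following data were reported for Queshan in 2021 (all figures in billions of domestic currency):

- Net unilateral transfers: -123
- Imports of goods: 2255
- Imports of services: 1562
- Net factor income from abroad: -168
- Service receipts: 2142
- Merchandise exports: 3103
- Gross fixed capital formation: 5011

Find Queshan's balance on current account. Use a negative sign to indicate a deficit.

Goods balance = 3103 - 2255 = 848
Services balance = 2142 - 1562 = 580
Trade balance (goods + services) = 848 + 580 = 1428
Net primary income = -168
Net secondary income = -123
Current account = 1428 + (-168) + (-123) = 1137

1137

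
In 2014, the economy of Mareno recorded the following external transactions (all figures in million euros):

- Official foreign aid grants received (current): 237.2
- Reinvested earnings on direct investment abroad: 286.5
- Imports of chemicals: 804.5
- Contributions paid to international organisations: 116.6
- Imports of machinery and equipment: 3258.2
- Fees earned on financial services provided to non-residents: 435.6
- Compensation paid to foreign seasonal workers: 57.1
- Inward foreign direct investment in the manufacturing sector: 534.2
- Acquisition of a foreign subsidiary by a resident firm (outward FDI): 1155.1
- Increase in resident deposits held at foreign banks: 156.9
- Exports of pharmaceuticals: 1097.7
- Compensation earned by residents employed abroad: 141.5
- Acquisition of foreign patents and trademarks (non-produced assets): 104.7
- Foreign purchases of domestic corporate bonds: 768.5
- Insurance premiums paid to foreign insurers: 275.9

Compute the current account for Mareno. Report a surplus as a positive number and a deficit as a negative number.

-2313.8

Goods: -804.5 - 3258.2 + 1097.7 = -2965.0
Services: 435.6 - 275.9 = 159.7
Primary income: -57.1 + 141.5 + 286.5 = 370.9
Secondary income: -116.6 + 237.2 = 120.6
Current account = (-2965.0) + 159.7 + 370.9 + 120.6 = -2313.8
(Excluded from the current account — financial account: inward foreign direct investment in the manufacturing sector 534.2, acquisition of a foreign subsidiary by a resident firm (outward FDI) 1155.1, increase in resident deposits held at foreign banks 156.9, foreign purchases of domestic corporate bonds 768.5; capital account: acquisition of foreign patents and trademarks (non-produced assets) 104.7.)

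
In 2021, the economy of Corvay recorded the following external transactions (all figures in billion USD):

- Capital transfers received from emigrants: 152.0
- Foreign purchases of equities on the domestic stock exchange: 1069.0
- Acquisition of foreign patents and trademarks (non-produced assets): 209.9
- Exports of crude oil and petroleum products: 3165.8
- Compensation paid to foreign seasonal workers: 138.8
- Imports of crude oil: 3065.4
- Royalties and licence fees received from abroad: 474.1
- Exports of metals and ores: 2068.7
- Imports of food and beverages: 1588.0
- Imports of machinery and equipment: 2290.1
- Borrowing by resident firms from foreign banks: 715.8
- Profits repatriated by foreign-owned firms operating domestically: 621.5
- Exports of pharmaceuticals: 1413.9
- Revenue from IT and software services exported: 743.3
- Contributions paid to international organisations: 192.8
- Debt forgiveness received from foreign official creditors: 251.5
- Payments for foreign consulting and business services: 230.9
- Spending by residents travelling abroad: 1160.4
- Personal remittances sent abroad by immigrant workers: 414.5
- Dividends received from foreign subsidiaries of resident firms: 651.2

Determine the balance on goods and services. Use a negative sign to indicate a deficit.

Goods: 3165.8 - 2290.1 - 1588.0 + 2068.7 + 1413.9 - 3065.4 = -295.1
Services: -1160.4 + 743.3 - 230.9 + 474.1 = -173.9
Trade balance = -295.1 + (-173.9) = -469.0
(Excluded from the trade balance — capital account: capital transfers received from emigrants 152.0, acquisition of foreign patents and trademarks (non-produced assets) 209.9, debt forgiveness received from foreign official creditors 251.5; financial account: foreign purchases of equities on the domestic stock exchange 1069.0, borrowing by resident firms from foreign banks 715.8; primary income: compensation paid to foreign seasonal workers 138.8, profits repatriated by foreign-owned firms operating domestically 621.5, dividends received from foreign subsidiaries of resident firms 651.2; secondary income: contributions paid to international organisations 192.8, personal remittances sent abroad by immigrant workers 414.5.)

-469.0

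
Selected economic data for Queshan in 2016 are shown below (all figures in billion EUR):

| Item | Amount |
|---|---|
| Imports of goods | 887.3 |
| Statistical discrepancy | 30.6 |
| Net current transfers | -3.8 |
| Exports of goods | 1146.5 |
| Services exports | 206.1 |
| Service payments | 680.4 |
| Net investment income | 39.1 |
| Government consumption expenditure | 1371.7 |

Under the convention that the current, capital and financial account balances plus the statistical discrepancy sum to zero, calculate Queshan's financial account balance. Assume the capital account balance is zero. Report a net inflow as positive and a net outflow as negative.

149.2

Goods balance = 1146.5 - 887.3 = 259.2
Services balance = 206.1 - 680.4 = -474.3
Trade balance (goods + services) = 259.2 + (-474.3) = -215.1
Net primary income = 39.1
Net secondary income = -3.8
Current account = -215.1 + 39.1 + (-3.8) = -179.8
Financial account = -(-179.8 + 30.6) = 149.2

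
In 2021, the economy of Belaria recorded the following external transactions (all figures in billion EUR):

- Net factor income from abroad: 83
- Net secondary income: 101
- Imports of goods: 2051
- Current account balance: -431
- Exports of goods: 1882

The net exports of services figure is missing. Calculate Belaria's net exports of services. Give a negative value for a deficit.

Current account = goods balance + services balance + net primary income + net secondary income
Sum of the known components = 15
Net exports of services = CA - (known components) = -431 - 15 = -446

-446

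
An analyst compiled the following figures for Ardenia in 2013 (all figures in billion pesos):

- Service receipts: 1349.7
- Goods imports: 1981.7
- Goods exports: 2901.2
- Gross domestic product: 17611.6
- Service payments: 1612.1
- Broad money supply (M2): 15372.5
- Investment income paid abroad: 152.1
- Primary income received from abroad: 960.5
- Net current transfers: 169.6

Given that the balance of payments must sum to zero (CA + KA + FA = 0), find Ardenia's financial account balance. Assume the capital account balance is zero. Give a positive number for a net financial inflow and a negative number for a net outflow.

-1635.1

Goods balance = 2901.2 - 1981.7 = 919.5
Services balance = 1349.7 - 1612.1 = -262.4
Trade balance (goods + services) = 919.5 + (-262.4) = 657.1
Net primary income = 960.5 - 152.1 = 808.4
Net secondary income = 169.6
Current account = 657.1 + 808.4 + 169.6 = 1635.1
Financial account = -(1635.1) = -1635.1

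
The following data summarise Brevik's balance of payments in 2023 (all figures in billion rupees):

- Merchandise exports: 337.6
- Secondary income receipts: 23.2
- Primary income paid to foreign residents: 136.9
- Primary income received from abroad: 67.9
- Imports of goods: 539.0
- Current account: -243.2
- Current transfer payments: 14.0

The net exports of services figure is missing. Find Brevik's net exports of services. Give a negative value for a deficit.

Current account = goods balance + services balance + net primary income + net secondary income
Sum of the known components = -261.2
Net exports of services = CA - (known components) = -243.2 - (-261.2) = 18.0

18.0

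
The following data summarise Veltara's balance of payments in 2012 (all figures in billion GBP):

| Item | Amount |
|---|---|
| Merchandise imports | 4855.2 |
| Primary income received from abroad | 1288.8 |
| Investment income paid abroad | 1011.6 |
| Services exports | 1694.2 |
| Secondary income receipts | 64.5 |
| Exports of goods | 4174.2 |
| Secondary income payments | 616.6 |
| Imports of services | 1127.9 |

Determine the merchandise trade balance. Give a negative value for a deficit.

Goods balance = 4174.2 - 4855.2 = -681.0

-681.0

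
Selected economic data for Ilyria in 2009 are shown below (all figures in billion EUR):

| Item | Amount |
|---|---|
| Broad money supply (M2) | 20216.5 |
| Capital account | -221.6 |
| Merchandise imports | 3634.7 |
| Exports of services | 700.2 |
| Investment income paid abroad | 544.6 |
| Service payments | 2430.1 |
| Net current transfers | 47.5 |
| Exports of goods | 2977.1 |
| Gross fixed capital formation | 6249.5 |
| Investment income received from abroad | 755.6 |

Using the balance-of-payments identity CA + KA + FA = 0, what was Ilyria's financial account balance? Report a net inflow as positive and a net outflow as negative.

2350.6

Goods balance = 2977.1 - 3634.7 = -657.6
Services balance = 700.2 - 2430.1 = -1729.9
Trade balance (goods + services) = -657.6 + (-1729.9) = -2387.5
Net primary income = 755.6 - 544.6 = 211.0
Net secondary income = 47.5
Current account = -2387.5 + 211.0 + 47.5 = -2129.0
Financial account = -(-2129.0 + (-221.6)) = 2350.6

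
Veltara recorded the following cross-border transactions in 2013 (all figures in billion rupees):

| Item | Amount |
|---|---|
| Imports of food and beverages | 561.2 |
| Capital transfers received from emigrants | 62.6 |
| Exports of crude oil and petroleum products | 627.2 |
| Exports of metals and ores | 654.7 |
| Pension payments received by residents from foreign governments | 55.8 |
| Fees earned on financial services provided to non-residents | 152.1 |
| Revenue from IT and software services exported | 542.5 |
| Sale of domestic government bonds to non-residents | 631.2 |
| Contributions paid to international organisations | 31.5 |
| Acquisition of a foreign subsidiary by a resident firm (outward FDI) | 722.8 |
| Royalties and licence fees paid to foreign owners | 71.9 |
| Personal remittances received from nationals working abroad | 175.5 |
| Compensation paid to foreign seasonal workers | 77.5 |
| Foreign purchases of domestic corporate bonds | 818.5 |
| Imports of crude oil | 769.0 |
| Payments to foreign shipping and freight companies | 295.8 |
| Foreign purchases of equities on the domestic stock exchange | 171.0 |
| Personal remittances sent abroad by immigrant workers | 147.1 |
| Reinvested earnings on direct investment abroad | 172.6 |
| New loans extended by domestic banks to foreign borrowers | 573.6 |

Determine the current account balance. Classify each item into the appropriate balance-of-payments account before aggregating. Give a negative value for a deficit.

426.4

Goods: -769.0 + 654.7 - 561.2 + 627.2 = -48.3
Services: -71.9 + 152.1 - 295.8 + 542.5 = 326.9
Primary income: 172.6 - 77.5 = 95.1
Secondary income: -147.1 + 175.5 - 31.5 + 55.8 = 52.7
Current account = (-48.3) + 326.9 + 95.1 + 52.7 = 426.4
(Excluded from the current account — capital account: capital transfers received from emigrants 62.6; financial account: sale of domestic government bonds to non-residents 631.2, acquisition of a foreign subsidiary by a resident firm (outward FDI) 722.8, foreign purchases of domestic corporate bonds 818.5, foreign purchases of equities on the domestic stock exchange 171.0, new loans extended by domestic banks to foreign borrowers 573.6.)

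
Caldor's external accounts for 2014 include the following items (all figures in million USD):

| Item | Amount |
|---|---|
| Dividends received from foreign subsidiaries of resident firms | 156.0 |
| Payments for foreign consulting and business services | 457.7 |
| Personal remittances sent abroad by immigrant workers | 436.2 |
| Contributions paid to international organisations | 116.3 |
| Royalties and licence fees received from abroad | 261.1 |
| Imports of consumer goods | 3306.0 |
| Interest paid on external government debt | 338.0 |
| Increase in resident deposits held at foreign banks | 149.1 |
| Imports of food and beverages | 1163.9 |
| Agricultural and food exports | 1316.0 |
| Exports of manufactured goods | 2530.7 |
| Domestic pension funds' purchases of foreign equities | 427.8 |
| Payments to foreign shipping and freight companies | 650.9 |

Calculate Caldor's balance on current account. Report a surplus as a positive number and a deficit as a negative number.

Goods: 1316.0 - 1163.9 - 3306.0 + 2530.7 = -623.2
Services: -650.9 + 261.1 - 457.7 = -847.5
Primary income: 156.0 - 338.0 = -182.0
Secondary income: -436.2 - 116.3 = -552.5
Current account = (-623.2) + (-847.5) + (-182.0) + (-552.5) = -2205.2
(Excluded from the current account — financial account: increase in resident deposits held at foreign banks 149.1, domestic pension funds' purchases of foreign equities 427.8.)

-2205.2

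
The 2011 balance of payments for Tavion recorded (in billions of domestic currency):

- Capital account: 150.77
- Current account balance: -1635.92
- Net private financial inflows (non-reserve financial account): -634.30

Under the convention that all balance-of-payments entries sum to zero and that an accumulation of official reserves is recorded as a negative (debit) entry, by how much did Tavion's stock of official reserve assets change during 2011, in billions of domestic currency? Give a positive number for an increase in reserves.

Official reserve transactions balance = -((-1635.92) + 150.77 + (-634.30)) = 2119.45
An accumulation of reserves is recorded as a debit (negative entry), so the change in the stock of reserves is the negative of that balance.
Change in official reserves = -(2119.45) = -2119.45

-2119.45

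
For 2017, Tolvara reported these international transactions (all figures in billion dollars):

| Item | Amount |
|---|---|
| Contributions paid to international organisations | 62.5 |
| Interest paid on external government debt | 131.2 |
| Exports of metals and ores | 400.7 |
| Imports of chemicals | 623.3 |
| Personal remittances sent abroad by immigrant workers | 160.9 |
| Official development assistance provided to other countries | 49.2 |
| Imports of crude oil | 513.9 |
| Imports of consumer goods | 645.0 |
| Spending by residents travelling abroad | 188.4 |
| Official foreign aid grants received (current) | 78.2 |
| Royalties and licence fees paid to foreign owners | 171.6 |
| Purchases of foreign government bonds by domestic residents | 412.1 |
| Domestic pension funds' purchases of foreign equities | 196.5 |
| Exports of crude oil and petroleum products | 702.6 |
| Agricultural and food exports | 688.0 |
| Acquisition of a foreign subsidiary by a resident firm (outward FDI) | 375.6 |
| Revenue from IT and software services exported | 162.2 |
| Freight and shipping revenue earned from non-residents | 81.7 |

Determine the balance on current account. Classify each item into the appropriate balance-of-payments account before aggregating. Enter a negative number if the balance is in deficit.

Goods: 400.7 + 702.6 - 513.9 + 688.0 - 645.0 - 623.3 = 9.1
Services: -188.4 - 171.6 + 81.7 + 162.2 = -116.1
Primary income: -131.2
Secondary income: 78.2 - 160.9 - 62.5 - 49.2 = -194.4
Current account = 9.1 + (-116.1) + (-131.2) + (-194.4) = -432.6
(Excluded from the current account — financial account: purchases of foreign government bonds by domestic residents 412.1, domestic pension funds' purchases of foreign equities 196.5, acquisition of a foreign subsidiary by a resident firm (outward FDI) 375.6.)

-432.6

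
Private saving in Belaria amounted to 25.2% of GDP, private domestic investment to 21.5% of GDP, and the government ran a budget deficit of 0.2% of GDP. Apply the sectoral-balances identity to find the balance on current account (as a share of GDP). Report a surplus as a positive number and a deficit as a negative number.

3.5

By the sectoral-balances identity, CA = (S_private - I) + (T - G).
Private balance = 25.2 - 21.5 = 3.7
Government balance (T - G) = -0.2
CA = 3.7 + (-0.2) = 3.5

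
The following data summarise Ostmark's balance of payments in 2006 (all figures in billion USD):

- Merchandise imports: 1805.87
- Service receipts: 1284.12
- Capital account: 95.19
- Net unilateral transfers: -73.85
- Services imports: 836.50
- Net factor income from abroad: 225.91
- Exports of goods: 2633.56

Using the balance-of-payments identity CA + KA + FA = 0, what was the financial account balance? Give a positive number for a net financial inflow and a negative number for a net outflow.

-1522.56

Goods balance = 2633.56 - 1805.87 = 827.69
Services balance = 1284.12 - 836.50 = 447.62
Trade balance (goods + services) = 827.69 + 447.62 = 1275.31
Net primary income = 225.91
Net secondary income = -73.85
Current account = 1275.31 + 225.91 + (-73.85) = 1427.37
Financial account = -(1427.37 + 95.19) = -1522.56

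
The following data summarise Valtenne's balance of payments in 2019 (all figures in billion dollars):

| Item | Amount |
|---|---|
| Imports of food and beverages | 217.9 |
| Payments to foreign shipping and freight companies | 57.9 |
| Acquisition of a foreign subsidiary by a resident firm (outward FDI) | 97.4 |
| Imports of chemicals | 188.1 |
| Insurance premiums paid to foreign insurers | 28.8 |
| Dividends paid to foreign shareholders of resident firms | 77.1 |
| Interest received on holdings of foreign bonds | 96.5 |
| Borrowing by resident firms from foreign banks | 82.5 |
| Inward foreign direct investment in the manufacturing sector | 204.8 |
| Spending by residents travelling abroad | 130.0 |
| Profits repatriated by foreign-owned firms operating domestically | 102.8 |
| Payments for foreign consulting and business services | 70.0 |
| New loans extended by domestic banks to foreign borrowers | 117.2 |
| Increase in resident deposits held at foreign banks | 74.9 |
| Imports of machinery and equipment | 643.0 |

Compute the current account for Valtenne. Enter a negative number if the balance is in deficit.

-1419.1

Goods: -188.1 - 643.0 - 217.9 = -1049.0
Services: -57.9 - 70.0 - 130.0 - 28.8 = -286.7
Primary income: -102.8 + 96.5 - 77.1 = -83.4
Current account = (-1049.0) + (-286.7) + (-83.4) = -1419.1
(Excluded from the current account — financial account: acquisition of a foreign subsidiary by a resident firm (outward FDI) 97.4, borrowing by resident firms from foreign banks 82.5, inward foreign direct investment in the manufacturing sector 204.8, new loans extended by domestic banks to foreign borrowers 117.2, increase in resident deposits held at foreign banks 74.9.)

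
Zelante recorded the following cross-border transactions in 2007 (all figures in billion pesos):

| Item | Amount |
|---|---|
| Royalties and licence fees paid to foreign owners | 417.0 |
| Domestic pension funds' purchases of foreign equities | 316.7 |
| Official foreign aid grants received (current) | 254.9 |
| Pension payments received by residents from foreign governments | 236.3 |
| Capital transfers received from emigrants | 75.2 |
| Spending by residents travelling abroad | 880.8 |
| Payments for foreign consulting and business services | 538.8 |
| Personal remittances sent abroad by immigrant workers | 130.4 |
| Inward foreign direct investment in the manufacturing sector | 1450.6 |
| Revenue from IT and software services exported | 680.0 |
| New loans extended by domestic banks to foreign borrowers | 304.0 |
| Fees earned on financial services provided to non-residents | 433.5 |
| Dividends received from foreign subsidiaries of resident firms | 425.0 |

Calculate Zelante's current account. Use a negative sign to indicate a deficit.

62.7

Services: 680.0 - 417.0 + 433.5 - 880.8 - 538.8 = -723.1
Primary income: 425.0
Secondary income: 236.3 + 254.9 - 130.4 = 360.8
Current account = (-723.1) + 425.0 + 360.8 = 62.7
(Excluded from the current account — financial account: domestic pension funds' purchases of foreign equities 316.7, inward foreign direct investment in the manufacturing sector 1450.6, new loans extended by domestic banks to foreign borrowers 304.0; capital account: capital transfers received from emigrants 75.2.)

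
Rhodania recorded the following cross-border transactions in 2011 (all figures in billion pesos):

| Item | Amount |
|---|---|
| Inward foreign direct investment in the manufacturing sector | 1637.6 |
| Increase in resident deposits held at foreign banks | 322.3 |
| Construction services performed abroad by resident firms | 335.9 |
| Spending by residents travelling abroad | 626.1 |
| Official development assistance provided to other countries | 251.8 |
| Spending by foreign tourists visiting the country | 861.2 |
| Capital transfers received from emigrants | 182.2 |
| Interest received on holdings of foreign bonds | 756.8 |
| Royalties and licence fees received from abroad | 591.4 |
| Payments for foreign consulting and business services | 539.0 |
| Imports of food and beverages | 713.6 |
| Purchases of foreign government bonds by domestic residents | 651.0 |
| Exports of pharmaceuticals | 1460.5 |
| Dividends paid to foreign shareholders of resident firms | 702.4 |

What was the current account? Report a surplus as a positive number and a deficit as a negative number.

Goods: -713.6 + 1460.5 = 746.9
Services: 591.4 + 335.9 + 861.2 - 539.0 - 626.1 = 623.4
Primary income: -702.4 + 756.8 = 54.4
Secondary income: -251.8
Current account = 746.9 + 623.4 + 54.4 + (-251.8) = 1172.9
(Excluded from the current account — financial account: inward foreign direct investment in the manufacturing sector 1637.6, increase in resident deposits held at foreign banks 322.3, purchases of foreign government bonds by domestic residents 651.0; capital account: capital transfers received from emigrants 182.2.)

1172.9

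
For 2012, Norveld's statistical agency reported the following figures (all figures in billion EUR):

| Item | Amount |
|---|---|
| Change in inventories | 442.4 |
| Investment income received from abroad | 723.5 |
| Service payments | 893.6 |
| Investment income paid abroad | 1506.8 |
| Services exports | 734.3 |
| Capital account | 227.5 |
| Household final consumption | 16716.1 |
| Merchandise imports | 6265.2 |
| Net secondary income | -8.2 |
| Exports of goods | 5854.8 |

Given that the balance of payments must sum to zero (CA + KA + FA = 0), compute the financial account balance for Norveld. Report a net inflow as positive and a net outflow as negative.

1133.7

Goods balance = 5854.8 - 6265.2 = -410.4
Services balance = 734.3 - 893.6 = -159.3
Trade balance (goods + services) = -410.4 + (-159.3) = -569.7
Net primary income = 723.5 - 1506.8 = -783.3
Net secondary income = -8.2
Current account = -569.7 + (-783.3) + (-8.2) = -1361.2
Financial account = -(-1361.2 + 227.5) = 1133.7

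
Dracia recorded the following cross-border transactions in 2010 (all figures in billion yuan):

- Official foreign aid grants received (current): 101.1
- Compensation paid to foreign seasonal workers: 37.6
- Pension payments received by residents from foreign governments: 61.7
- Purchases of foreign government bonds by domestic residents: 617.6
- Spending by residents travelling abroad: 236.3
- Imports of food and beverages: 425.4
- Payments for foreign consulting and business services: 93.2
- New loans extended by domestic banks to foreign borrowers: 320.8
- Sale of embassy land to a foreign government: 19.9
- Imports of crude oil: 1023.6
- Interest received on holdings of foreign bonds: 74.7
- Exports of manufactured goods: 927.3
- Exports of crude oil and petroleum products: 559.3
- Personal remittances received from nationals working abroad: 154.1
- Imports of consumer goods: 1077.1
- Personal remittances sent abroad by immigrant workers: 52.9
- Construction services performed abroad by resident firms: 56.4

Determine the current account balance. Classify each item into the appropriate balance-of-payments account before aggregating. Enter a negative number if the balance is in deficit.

-1011.5

Goods: -1023.6 - 1077.1 - 425.4 + 559.3 + 927.3 = -1039.5
Services: -93.2 + 56.4 - 236.3 = -273.1
Primary income: 74.7 - 37.6 = 37.1
Secondary income: -52.9 + 61.7 + 154.1 + 101.1 = 264.0
Current account = (-1039.5) + (-273.1) + 37.1 + 264.0 = -1011.5
(Excluded from the current account — financial account: purchases of foreign government bonds by domestic residents 617.6, new loans extended by domestic banks to foreign borrowers 320.8; capital account: sale of embassy land to a foreign government 19.9.)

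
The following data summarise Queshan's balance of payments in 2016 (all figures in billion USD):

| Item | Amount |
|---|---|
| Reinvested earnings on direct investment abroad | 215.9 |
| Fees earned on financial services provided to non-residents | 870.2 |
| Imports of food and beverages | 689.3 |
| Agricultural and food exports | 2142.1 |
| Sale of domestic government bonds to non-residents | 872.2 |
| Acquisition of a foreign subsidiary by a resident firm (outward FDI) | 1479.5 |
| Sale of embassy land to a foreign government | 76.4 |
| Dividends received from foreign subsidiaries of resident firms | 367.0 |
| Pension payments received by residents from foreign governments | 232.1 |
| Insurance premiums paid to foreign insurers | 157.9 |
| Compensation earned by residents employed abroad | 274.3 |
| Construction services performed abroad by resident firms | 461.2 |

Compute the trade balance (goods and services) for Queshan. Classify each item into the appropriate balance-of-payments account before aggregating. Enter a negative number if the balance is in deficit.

Goods: 2142.1 - 689.3 = 1452.8
Services: 461.2 - 157.9 + 870.2 = 1173.5
Trade balance = 1452.8 + 1173.5 = 2626.3
(Excluded from the trade balance — primary income: reinvested earnings on direct investment abroad 215.9, dividends received from foreign subsidiaries of resident firms 367.0, compensation earned by residents employed abroad 274.3; financial account: sale of domestic government bonds to non-residents 872.2, acquisition of a foreign subsidiary by a resident firm (outward FDI) 1479.5; capital account: sale of embassy land to a foreign government 76.4; secondary income: pension payments received by residents from foreign governments 232.1.)

2626.3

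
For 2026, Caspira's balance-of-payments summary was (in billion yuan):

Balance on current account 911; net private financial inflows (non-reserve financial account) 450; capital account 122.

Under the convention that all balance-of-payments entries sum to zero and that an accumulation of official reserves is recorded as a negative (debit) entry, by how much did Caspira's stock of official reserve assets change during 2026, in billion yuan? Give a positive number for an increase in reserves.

Official reserve transactions balance = -(911 + 122 + 450) = -1483
An accumulation of reserves is recorded as a debit (negative entry), so the change in the stock of reserves is the negative of that balance.
Change in official reserves = -(-1483) = 1483

1483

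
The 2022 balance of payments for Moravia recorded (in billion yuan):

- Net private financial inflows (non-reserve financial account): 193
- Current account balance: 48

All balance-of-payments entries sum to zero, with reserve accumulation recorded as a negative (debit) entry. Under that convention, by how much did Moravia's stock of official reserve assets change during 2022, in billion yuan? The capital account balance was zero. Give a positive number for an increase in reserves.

241

Official reserve transactions balance = -(48 + 193) = -241
An accumulation of reserves is recorded as a debit (negative entry), so the change in the stock of reserves is the negative of that balance.
Change in official reserves = -(-241) = 241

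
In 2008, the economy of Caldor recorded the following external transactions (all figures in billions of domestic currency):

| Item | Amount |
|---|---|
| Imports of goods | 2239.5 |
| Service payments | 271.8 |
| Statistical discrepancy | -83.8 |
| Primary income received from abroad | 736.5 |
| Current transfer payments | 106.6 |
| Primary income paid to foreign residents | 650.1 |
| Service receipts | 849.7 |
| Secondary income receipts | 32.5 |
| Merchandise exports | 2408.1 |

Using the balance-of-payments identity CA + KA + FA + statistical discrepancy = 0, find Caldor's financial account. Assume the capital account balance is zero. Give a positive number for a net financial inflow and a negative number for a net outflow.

-675.0

Goods balance = 2408.1 - 2239.5 = 168.6
Services balance = 849.7 - 271.8 = 577.9
Trade balance (goods + services) = 168.6 + 577.9 = 746.5
Net primary income = 736.5 - 650.1 = 86.4
Net secondary income = 32.5 - 106.6 = -74.1
Current account = 746.5 + 86.4 + (-74.1) = 758.8
Financial account = -(758.8 + (-83.8)) = -675.0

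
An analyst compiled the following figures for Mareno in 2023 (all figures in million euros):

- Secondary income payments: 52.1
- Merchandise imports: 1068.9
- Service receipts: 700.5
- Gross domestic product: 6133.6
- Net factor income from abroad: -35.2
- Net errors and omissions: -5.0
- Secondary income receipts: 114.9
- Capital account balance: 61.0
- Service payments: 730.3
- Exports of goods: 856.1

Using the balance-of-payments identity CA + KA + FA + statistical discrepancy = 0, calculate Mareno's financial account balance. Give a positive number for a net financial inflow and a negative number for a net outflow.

159.0

Goods balance = 856.1 - 1068.9 = -212.8
Services balance = 700.5 - 730.3 = -29.8
Trade balance (goods + services) = -212.8 + (-29.8) = -242.6
Net primary income = -35.2
Net secondary income = 114.9 - 52.1 = 62.8
Current account = -242.6 + (-35.2) + 62.8 = -215.0
Financial account = -(-215.0 + 61.0 + (-5.0)) = 159.0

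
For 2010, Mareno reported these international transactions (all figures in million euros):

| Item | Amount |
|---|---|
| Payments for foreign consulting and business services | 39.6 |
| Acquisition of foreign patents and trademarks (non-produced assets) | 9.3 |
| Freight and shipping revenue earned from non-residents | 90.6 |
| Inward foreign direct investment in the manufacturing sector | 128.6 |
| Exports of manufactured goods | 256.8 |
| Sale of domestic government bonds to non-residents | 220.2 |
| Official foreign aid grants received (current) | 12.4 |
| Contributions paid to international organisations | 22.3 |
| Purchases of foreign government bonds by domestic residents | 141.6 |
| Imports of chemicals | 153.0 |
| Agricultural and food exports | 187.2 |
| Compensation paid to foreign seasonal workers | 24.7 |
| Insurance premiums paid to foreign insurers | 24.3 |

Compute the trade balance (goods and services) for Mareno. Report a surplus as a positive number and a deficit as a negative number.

317.7

Goods: -153.0 + 187.2 + 256.8 = 291.0
Services: 90.6 - 39.6 - 24.3 = 26.7
Trade balance = 291.0 + 26.7 = 317.7
(Excluded from the trade balance — capital account: acquisition of foreign patents and trademarks (non-produced assets) 9.3; financial account: inward foreign direct investment in the manufacturing sector 128.6, sale of domestic government bonds to non-residents 220.2, purchases of foreign government bonds by domestic residents 141.6; secondary income: official foreign aid grants received (current) 12.4, contributions paid to international organisations 22.3; primary income: compensation paid to foreign seasonal workers 24.7.)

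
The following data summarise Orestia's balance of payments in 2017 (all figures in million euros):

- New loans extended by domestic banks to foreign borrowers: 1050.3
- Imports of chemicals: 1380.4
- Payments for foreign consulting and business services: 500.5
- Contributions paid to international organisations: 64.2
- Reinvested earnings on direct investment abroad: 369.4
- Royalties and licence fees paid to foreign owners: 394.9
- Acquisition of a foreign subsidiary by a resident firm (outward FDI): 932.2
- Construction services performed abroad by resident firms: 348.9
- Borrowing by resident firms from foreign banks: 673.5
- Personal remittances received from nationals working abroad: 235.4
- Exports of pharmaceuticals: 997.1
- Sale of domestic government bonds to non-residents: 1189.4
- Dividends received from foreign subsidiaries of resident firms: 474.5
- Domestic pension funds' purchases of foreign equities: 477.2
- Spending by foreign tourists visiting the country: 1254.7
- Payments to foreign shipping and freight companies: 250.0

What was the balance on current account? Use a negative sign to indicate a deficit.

Goods: -1380.4 + 997.1 = -383.3
Services: -394.9 - 250.0 + 348.9 + 1254.7 - 500.5 = 458.2
Primary income: 474.5 + 369.4 = 843.9
Secondary income: -64.2 + 235.4 = 171.2
Current account = (-383.3) + 458.2 + 843.9 + 171.2 = 1090.0
(Excluded from the current account — financial account: new loans extended by domestic banks to foreign borrowers 1050.3, acquisition of a foreign subsidiary by a resident firm (outward FDI) 932.2, borrowing by resident firms from foreign banks 673.5, sale of domestic government bonds to non-residents 1189.4, domestic pension funds' purchases of foreign equities 477.2.)

1090.0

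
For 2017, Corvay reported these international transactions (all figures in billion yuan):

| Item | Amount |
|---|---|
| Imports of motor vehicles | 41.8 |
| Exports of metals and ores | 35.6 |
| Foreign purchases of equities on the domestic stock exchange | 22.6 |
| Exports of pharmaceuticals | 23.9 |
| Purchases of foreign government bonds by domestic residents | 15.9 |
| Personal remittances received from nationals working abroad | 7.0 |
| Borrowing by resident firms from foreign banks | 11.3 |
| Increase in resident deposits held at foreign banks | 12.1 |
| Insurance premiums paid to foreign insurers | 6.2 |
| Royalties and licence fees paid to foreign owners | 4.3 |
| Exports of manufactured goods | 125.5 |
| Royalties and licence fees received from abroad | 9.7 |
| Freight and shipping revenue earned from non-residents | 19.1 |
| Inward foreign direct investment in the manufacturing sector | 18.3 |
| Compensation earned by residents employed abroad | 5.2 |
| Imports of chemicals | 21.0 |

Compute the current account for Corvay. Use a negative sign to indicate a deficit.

Goods: -41.8 - 21.0 + 125.5 + 35.6 + 23.9 = 122.2
Services: -6.2 - 4.3 + 9.7 + 19.1 = 18.3
Primary income: 5.2
Secondary income: 7.0
Current account = 122.2 + 18.3 + 5.2 + 7.0 = 152.7
(Excluded from the current account — financial account: foreign purchases of equities on the domestic stock exchange 22.6, purchases of foreign government bonds by domestic residents 15.9, borrowing by resident firms from foreign banks 11.3, increase in resident deposits held at foreign banks 12.1, inward foreign direct investment in the manufacturing sector 18.3.)

152.7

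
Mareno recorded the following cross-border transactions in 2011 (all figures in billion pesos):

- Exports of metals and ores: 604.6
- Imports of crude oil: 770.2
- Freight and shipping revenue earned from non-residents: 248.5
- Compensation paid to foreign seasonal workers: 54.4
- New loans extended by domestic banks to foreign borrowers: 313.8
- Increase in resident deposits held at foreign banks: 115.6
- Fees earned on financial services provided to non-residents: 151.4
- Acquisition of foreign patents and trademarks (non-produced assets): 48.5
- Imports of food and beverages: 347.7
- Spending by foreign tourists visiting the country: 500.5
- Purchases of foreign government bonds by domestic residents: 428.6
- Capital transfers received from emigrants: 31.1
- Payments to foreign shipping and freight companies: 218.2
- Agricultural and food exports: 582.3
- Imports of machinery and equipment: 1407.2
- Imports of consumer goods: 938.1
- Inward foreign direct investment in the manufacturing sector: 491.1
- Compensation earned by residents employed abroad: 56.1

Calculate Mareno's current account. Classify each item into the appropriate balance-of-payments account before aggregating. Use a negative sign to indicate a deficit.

Goods: -1407.2 + 582.3 - 938.1 - 770.2 - 347.7 + 604.6 = -2276.3
Services: -218.2 + 151.4 + 500.5 + 248.5 = 682.2
Primary income: -54.4 + 56.1 = 1.7
Current account = (-2276.3) + 682.2 + 1.7 = -1592.4
(Excluded from the current account — financial account: new loans extended by domestic banks to foreign borrowers 313.8, increase in resident deposits held at foreign banks 115.6, purchases of foreign government bonds by domestic residents 428.6, inward foreign direct investment in the manufacturing sector 491.1; capital account: acquisition of foreign patents and trademarks (non-produced assets) 48.5, capital transfers received from emigrants 31.1.)

-1592.4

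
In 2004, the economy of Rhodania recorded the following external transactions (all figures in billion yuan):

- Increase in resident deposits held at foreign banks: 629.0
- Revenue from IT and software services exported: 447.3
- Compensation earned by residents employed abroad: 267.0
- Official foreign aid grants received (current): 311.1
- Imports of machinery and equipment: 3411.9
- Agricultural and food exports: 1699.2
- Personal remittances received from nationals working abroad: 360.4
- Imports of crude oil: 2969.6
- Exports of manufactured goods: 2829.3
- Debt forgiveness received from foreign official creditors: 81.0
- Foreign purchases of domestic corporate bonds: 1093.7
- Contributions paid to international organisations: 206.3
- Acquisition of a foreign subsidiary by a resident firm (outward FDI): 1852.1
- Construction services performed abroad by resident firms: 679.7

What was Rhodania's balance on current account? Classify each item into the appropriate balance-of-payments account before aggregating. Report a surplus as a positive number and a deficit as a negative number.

6.2

Goods: 1699.2 - 2969.6 - 3411.9 + 2829.3 = -1853.0
Services: 679.7 + 447.3 = 1127.0
Primary income: 267.0
Secondary income: -206.3 + 311.1 + 360.4 = 465.2
Current account = (-1853.0) + 1127.0 + 267.0 + 465.2 = 6.2
(Excluded from the current account — financial account: increase in resident deposits held at foreign banks 629.0, foreign purchases of domestic corporate bonds 1093.7, acquisition of a foreign subsidiary by a resident firm (outward FDI) 1852.1; capital account: debt forgiveness received from foreign official creditors 81.0.)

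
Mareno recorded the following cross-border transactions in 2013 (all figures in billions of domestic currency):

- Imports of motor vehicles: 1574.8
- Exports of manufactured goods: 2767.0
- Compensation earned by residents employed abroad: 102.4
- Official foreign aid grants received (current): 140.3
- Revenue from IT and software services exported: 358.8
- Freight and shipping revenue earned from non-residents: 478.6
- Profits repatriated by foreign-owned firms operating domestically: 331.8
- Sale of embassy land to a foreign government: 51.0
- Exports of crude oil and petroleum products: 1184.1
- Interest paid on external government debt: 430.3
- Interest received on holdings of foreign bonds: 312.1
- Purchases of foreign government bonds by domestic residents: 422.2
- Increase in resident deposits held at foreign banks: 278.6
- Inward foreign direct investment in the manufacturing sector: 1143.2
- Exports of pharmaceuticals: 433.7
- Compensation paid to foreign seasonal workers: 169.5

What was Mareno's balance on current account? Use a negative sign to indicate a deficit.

Goods: 1184.1 + 433.7 - 1574.8 + 2767.0 = 2810.0
Services: 358.8 + 478.6 = 837.4
Primary income: 312.1 - 169.5 + 102.4 - 430.3 - 331.8 = -517.1
Secondary income: 140.3
Current account = 2810.0 + 837.4 + (-517.1) + 140.3 = 3270.6
(Excluded from the current account — capital account: sale of embassy land to a foreign government 51.0; financial account: purchases of foreign government bonds by domestic residents 422.2, increase in resident deposits held at foreign banks 278.6, inward foreign direct investment in the manufacturing sector 1143.2.)

3270.6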